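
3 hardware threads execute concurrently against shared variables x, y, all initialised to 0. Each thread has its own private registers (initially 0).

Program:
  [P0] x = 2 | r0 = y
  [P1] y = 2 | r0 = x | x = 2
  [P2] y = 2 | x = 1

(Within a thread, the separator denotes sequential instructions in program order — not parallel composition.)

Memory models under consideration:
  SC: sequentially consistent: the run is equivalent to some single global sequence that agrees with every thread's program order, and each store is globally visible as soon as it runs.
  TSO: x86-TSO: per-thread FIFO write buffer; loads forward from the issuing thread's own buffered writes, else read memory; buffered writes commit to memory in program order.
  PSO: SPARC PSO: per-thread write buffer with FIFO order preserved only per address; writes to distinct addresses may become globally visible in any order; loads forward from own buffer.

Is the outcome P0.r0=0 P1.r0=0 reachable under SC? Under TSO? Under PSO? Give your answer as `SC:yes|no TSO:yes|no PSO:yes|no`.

outcome vector order: (P0.r0,P1.r0)
SC (5): <0 1> <0 2> <2 0> <2 1> <2 2>
TSO (6): <0 0> <0 1> <0 2> <2 0> <2 1> <2 2>
PSO (6): <0 0> <0 1> <0 2> <2 0> <2 1> <2 2>
target <0 0> ∈ {TSO,PSO}

SC:no TSO:yes PSO:yes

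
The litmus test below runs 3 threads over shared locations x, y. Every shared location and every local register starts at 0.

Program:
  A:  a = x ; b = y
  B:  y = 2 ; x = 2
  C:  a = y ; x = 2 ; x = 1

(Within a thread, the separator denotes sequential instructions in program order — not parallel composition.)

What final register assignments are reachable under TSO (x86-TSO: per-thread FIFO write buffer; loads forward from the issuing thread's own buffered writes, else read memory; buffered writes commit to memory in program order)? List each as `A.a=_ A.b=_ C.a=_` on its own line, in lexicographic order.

outcome vector order: (A.a,A.b,C.a)
|TSO outcomes| = 10

A.a=0 A.b=0 C.a=0
A.a=0 A.b=0 C.a=2
A.a=0 A.b=2 C.a=0
A.a=0 A.b=2 C.a=2
A.a=1 A.b=0 C.a=0
A.a=1 A.b=2 C.a=0
A.a=1 A.b=2 C.a=2
A.a=2 A.b=0 C.a=0
A.a=2 A.b=2 C.a=0
A.a=2 A.b=2 C.a=2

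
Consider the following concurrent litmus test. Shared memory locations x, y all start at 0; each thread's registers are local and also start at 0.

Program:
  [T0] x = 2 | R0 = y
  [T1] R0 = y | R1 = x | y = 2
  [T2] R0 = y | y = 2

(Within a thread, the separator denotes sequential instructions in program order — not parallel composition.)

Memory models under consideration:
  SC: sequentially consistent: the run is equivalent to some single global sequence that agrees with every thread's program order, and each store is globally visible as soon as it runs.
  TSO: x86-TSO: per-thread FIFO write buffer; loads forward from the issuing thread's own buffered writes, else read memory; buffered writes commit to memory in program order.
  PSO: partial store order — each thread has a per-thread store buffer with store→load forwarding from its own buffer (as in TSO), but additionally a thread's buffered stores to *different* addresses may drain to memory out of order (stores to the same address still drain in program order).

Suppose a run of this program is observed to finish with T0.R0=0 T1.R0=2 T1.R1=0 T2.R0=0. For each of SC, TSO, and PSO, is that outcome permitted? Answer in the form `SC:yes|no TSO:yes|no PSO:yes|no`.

outcome vector order: (T0.R0,T1.R0,T1.R1,T2.R0)
under SC → <0 0 0 0> <0 0 0 2> <0 0 2 0> <0 0 2 2> <0 2 2 0> <2 0 0 0> <2 0 0 2> <2 0 2 0> <2 0 2 2> <2 2 0 0> <2 2 2 0>
under TSO → <0 0 0 0> <0 0 0 2> <0 0 2 0> <0 0 2 2> <0 2 0 0> <0 2 2 0> <2 0 0 0> <2 0 0 2> <2 0 2 0> <2 0 2 2> <2 2 0 0> <2 2 2 0>
under PSO → <0 0 0 0> <0 0 0 2> <0 0 2 0> <0 0 2 2> <0 2 0 0> <0 2 2 0> <2 0 0 0> <2 0 0 2> <2 0 2 0> <2 0 2 2> <2 2 0 0> <2 2 2 0>
target <0 2 0 0> ∈ {TSO,PSO}

SC:no TSO:yes PSO:yes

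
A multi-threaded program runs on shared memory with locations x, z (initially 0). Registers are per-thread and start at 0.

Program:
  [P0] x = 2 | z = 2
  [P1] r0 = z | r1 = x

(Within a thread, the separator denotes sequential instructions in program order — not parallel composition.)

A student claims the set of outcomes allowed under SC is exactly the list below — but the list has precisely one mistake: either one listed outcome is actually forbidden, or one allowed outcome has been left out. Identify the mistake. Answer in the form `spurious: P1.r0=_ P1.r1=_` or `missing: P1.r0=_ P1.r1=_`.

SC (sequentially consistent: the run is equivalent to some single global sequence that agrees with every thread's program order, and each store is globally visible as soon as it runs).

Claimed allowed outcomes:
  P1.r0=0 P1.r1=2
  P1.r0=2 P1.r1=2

missing: P1.r0=0 P1.r1=0

outcome vector order: (P1.r0,P1.r1)
under SC → (0,0) (0,2) (2,2)
SC∖claimed = {(0,0)}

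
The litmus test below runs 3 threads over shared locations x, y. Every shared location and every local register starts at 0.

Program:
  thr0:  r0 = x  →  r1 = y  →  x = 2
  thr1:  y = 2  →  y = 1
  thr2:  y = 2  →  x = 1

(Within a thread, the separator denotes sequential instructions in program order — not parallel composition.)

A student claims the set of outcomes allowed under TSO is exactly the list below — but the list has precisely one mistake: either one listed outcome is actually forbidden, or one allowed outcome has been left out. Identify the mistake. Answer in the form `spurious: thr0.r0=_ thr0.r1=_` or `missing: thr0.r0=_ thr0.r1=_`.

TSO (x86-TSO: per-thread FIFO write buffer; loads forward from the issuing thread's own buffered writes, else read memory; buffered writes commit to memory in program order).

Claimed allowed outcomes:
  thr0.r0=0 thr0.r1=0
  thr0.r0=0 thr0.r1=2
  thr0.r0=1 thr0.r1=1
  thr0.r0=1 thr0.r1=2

missing: thr0.r0=0 thr0.r1=1

outcome vector order: (thr0.r0,thr0.r1)
[TSO] allowed = {0/0; 0/1; 0/2; 1/1; 1/2}
TSO∖claimed = {0/1}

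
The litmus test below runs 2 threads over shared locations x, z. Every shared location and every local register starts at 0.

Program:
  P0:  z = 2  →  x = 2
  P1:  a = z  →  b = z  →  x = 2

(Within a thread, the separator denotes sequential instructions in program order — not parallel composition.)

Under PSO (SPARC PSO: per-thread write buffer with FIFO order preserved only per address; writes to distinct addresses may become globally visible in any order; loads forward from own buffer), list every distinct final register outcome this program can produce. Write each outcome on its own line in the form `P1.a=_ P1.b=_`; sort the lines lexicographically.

outcome vector order: (P1.a,P1.b)
|PSO outcomes| = 3

P1.a=0 P1.b=0
P1.a=0 P1.b=2
P1.a=2 P1.b=2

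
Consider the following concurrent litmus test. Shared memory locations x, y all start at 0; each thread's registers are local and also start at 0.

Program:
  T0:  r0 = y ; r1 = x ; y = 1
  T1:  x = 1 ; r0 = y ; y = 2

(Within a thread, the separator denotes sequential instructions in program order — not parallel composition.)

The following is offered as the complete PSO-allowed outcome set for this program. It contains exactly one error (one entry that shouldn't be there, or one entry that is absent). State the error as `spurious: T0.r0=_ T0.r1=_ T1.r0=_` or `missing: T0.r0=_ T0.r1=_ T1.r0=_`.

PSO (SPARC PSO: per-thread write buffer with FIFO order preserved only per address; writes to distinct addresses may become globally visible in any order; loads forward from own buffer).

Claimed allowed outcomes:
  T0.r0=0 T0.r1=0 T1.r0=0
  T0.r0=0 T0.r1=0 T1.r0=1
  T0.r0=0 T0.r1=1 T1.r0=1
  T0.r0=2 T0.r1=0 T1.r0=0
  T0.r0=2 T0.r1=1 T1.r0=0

missing: T0.r0=0 T0.r1=1 T1.r0=0

outcome vector order: (T0.r0,T0.r1,T1.r0)
PSO: 6 outcomes — {(0,0,0) (0,0,1) (0,1,0) (0,1,1) (2,0,0) (2,1,0)}
PSO∖claimed = {(0,1,0)}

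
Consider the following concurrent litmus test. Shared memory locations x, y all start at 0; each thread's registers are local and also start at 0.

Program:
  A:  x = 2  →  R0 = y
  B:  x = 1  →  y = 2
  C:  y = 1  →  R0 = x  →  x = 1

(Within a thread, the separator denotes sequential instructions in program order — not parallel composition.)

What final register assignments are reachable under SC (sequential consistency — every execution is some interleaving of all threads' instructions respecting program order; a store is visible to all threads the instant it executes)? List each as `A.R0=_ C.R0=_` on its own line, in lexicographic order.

outcome vector order: (A.R0,C.R0)
|SC outcomes| = 8

A.R0=0 C.R0=1
A.R0=0 C.R0=2
A.R0=1 C.R0=0
A.R0=1 C.R0=1
A.R0=1 C.R0=2
A.R0=2 C.R0=0
A.R0=2 C.R0=1
A.R0=2 C.R0=2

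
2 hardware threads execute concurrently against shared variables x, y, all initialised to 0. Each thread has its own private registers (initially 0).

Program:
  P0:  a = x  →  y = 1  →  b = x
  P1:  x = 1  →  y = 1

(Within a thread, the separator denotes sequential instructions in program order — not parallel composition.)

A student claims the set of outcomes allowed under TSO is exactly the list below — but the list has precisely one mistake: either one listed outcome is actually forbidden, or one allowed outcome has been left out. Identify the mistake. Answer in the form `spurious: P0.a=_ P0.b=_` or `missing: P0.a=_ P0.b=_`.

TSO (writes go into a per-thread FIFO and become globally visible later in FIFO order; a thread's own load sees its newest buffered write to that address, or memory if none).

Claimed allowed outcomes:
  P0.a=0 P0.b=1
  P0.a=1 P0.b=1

outcome vector order: (P0.a,P0.b)
[TSO] allowed = {<0 0>; <0 1>; <1 1>}
TSO∖claimed = {<0 0>}

missing: P0.a=0 P0.b=0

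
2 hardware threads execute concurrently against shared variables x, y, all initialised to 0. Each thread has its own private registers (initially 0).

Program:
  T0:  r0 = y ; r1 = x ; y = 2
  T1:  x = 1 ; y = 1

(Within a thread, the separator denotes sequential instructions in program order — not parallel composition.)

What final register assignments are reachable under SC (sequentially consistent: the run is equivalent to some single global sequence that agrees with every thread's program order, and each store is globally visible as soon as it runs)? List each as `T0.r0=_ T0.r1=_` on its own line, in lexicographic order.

outcome vector order: (T0.r0,T0.r1)
|SC outcomes| = 3

T0.r0=0 T0.r1=0
T0.r0=0 T0.r1=1
T0.r0=1 T0.r1=1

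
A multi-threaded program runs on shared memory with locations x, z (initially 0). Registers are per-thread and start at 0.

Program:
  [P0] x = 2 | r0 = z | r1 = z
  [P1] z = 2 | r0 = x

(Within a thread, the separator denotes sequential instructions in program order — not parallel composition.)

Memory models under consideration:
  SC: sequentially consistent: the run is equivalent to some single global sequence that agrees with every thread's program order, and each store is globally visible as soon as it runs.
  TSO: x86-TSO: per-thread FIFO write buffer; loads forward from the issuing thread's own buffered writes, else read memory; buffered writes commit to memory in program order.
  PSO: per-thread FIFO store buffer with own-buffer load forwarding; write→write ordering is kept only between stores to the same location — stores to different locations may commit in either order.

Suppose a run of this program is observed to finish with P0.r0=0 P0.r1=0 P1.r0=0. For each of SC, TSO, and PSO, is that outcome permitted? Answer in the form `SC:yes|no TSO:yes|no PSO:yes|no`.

outcome vector order: (P0.r0,P0.r1,P1.r0)
SC (4): 0/0/2, 0/2/2, 2/2/0, 2/2/2
TSO (6): 0/0/0, 0/0/2, 0/2/0, 0/2/2, 2/2/0, 2/2/2
PSO (6): 0/0/0, 0/0/2, 0/2/0, 0/2/2, 2/2/0, 2/2/2
target 0/0/0 ∈ {TSO,PSO}

SC:no TSO:yes PSO:yes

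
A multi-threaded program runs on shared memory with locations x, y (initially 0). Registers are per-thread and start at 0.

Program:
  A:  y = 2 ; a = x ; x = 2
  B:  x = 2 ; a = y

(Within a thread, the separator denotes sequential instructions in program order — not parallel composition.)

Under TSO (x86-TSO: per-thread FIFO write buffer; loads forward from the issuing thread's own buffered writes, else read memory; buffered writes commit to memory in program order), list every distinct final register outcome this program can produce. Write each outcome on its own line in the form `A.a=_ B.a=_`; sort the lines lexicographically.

A.a=0 B.a=0
A.a=0 B.a=2
A.a=2 B.a=0
A.a=2 B.a=2

outcome vector order: (A.a,B.a)
|TSO outcomes| = 4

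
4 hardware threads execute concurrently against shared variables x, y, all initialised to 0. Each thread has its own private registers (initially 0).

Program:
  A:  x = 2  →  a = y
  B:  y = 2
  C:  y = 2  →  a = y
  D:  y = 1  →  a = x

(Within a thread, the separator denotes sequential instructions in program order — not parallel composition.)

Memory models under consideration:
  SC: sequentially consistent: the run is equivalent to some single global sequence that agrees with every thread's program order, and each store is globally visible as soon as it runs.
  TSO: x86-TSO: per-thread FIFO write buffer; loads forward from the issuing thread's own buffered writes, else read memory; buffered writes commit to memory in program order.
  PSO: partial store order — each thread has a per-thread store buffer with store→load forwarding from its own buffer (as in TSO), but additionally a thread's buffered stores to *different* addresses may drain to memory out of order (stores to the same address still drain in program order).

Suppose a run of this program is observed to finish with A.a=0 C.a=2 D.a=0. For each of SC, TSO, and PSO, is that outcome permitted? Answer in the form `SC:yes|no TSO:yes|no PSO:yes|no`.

outcome vector order: (A.a,C.a,D.a)
SC (10): 0/1/2, 0/2/2, 1/1/0, 1/1/2, 1/2/0, 1/2/2, 2/1/0, 2/1/2, 2/2/0, 2/2/2
TSO (12): 0/1/0, 0/1/2, 0/2/0, 0/2/2, 1/1/0, 1/1/2, 1/2/0, 1/2/2, 2/1/0, 2/1/2, 2/2/0, 2/2/2
PSO (12): 0/1/0, 0/1/2, 0/2/0, 0/2/2, 1/1/0, 1/1/2, 1/2/0, 1/2/2, 2/1/0, 2/1/2, 2/2/0, 2/2/2
target 0/2/0 ∈ {TSO,PSO}

SC:no TSO:yes PSO:yes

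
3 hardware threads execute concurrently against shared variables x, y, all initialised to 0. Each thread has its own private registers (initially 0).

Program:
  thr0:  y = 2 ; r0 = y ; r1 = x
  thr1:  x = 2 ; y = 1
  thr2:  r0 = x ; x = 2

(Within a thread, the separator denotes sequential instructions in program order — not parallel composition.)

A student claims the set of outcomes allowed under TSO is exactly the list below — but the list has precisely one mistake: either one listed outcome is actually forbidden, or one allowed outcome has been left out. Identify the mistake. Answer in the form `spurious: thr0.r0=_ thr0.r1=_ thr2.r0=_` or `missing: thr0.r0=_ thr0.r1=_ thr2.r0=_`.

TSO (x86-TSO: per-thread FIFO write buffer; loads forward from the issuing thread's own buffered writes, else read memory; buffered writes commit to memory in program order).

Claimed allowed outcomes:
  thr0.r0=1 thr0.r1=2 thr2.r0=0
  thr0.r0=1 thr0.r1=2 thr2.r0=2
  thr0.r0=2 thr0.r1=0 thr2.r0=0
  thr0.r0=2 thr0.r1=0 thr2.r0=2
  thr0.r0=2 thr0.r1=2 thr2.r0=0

missing: thr0.r0=2 thr0.r1=2 thr2.r0=2

outcome vector order: (thr0.r0,thr0.r1,thr2.r0)
[TSO] allowed = {<1 2 0>, <1 2 2>, <2 0 0>, <2 0 2>, <2 2 0>, <2 2 2>}
TSO∖claimed = {<2 2 2>}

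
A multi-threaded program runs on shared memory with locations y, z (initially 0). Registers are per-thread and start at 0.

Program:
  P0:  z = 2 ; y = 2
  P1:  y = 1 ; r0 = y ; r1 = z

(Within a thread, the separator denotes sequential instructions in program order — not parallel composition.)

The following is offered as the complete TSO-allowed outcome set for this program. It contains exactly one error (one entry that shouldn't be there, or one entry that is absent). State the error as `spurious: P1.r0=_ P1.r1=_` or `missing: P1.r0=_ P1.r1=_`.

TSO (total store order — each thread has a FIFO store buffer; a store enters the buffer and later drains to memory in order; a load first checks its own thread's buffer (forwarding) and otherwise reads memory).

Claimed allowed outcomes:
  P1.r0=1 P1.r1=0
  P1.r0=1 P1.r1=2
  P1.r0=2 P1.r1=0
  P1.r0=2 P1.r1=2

spurious: P1.r0=2 P1.r1=0

outcome vector order: (P1.r0,P1.r1)
TSO (3): 10 12 22
claimed∖TSO = {20}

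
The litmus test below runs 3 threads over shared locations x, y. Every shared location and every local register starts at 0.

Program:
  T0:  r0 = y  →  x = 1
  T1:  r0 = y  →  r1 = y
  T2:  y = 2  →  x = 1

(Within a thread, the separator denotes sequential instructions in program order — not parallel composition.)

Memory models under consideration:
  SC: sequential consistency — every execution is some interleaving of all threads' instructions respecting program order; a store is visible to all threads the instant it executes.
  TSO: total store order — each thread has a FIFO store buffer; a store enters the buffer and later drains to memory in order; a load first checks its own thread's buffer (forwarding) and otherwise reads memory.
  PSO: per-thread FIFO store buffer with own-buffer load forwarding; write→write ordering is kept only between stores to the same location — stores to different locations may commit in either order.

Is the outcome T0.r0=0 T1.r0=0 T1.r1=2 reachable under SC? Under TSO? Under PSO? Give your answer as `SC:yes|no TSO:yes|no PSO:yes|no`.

outcome vector order: (T0.r0,T1.r0,T1.r1)
[SC] allowed = {0/0/0 0/0/2 0/2/2 2/0/0 2/0/2 2/2/2}
[TSO] allowed = {0/0/0 0/0/2 0/2/2 2/0/0 2/0/2 2/2/2}
[PSO] allowed = {0/0/0 0/0/2 0/2/2 2/0/0 2/0/2 2/2/2}
target 0/0/2 ∈ {SC,TSO,PSO}

SC:yes TSO:yes PSO:yes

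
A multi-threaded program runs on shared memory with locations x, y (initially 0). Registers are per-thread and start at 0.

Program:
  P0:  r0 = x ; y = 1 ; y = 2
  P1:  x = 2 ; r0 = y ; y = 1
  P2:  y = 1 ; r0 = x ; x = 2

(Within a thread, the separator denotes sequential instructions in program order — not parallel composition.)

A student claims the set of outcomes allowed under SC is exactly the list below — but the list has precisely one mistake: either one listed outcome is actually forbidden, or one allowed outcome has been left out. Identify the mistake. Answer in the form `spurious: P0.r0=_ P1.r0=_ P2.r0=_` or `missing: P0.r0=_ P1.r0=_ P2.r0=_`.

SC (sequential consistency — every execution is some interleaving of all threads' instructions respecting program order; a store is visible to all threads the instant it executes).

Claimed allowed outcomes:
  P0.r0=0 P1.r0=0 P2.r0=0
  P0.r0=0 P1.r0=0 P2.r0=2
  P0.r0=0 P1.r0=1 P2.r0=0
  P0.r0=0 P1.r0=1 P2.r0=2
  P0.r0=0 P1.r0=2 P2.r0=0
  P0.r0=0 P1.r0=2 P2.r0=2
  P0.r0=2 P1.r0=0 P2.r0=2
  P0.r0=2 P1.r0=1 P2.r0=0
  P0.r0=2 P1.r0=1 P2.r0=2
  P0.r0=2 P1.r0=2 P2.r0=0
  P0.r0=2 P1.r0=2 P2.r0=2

outcome vector order: (P0.r0,P1.r0,P2.r0)
SC (10): 0/0/2; 0/1/0; 0/1/2; 0/2/0; 0/2/2; 2/0/2; 2/1/0; 2/1/2; 2/2/0; 2/2/2
claimed∖SC = {0/0/0}

spurious: P0.r0=0 P1.r0=0 P2.r0=0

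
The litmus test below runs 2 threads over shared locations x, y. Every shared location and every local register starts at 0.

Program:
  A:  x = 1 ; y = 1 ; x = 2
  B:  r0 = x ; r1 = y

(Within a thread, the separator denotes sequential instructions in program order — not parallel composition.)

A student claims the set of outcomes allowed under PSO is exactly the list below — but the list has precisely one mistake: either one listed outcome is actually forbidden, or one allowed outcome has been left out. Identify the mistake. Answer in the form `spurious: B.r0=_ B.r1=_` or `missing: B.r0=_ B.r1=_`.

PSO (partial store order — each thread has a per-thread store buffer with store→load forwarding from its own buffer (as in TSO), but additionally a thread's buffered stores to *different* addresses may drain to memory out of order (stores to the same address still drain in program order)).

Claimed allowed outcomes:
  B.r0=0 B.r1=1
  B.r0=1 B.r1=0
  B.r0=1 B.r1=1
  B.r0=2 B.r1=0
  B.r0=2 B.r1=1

missing: B.r0=0 B.r1=0

outcome vector order: (B.r0,B.r1)
under PSO → 00, 01, 10, 11, 20, 21
PSO∖claimed = {00}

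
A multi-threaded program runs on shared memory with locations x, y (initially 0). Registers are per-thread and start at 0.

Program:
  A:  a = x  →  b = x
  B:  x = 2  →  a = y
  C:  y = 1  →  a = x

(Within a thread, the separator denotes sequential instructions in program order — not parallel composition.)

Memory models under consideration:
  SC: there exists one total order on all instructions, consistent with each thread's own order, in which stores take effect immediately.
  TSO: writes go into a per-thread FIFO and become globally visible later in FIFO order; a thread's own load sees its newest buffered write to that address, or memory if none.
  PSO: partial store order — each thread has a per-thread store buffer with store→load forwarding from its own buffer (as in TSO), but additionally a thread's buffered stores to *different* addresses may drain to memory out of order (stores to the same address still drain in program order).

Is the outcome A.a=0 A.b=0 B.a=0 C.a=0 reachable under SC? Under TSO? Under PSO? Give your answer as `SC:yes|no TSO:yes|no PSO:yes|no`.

outcome vector order: (A.a,A.b,B.a,C.a)
under SC → 0002, 0010, 0012, 0202, 0210, 0212, 2202, 2210, 2212
under TSO → 0000, 0002, 0010, 0012, 0200, 0202, 0210, 0212, 2200, 2202, 2210, 2212
under PSO → 0000, 0002, 0010, 0012, 0200, 0202, 0210, 0212, 2200, 2202, 2210, 2212
target 0000 ∈ {TSO,PSO}

SC:no TSO:yes PSO:yes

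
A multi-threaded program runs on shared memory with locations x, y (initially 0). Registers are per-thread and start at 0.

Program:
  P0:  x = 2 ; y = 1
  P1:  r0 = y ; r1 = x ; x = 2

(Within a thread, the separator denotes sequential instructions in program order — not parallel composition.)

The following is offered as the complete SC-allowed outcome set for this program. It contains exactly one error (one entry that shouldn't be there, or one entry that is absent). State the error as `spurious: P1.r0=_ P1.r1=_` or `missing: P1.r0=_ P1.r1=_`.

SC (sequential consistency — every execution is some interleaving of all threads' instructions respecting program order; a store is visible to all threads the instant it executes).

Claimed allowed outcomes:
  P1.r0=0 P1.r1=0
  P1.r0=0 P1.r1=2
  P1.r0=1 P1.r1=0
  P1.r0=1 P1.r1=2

outcome vector order: (P1.r0,P1.r1)
[SC] allowed = {(0,0), (0,2), (1,2)}
claimed∖SC = {(1,0)}

spurious: P1.r0=1 P1.r1=0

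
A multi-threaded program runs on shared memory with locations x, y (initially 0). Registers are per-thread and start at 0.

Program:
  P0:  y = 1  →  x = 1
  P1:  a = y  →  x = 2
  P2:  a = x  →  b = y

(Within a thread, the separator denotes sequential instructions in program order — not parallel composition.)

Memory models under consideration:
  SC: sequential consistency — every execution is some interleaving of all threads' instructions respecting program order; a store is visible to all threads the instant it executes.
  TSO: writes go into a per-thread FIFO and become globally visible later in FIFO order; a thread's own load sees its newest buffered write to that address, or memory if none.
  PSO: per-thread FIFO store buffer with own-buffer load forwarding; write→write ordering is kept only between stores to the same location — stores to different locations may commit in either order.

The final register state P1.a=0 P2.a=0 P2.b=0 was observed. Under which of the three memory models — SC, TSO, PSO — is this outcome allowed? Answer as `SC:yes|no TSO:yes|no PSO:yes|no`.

SC:yes TSO:yes PSO:yes

outcome vector order: (P1.a,P2.a,P2.b)
SC: 9 outcomes — {000, 001, 011, 020, 021, 100, 101, 111, 121}
TSO: 9 outcomes — {000, 001, 011, 020, 021, 100, 101, 111, 121}
PSO: 11 outcomes — {000, 001, 010, 011, 020, 021, 100, 101, 110, 111, 121}
target 000 ∈ {SC,TSO,PSO}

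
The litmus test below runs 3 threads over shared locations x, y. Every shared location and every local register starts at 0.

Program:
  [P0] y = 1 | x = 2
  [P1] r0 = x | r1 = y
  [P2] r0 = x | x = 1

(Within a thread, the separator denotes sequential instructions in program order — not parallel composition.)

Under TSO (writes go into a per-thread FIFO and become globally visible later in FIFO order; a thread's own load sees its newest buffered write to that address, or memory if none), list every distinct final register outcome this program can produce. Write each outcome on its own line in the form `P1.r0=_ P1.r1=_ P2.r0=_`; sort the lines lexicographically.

P1.r0=0 P1.r1=0 P2.r0=0
P1.r0=0 P1.r1=0 P2.r0=2
P1.r0=0 P1.r1=1 P2.r0=0
P1.r0=0 P1.r1=1 P2.r0=2
P1.r0=1 P1.r1=0 P2.r0=0
P1.r0=1 P1.r1=1 P2.r0=0
P1.r0=1 P1.r1=1 P2.r0=2
P1.r0=2 P1.r1=1 P2.r0=0
P1.r0=2 P1.r1=1 P2.r0=2

outcome vector order: (P1.r0,P1.r1,P2.r0)
|TSO outcomes| = 9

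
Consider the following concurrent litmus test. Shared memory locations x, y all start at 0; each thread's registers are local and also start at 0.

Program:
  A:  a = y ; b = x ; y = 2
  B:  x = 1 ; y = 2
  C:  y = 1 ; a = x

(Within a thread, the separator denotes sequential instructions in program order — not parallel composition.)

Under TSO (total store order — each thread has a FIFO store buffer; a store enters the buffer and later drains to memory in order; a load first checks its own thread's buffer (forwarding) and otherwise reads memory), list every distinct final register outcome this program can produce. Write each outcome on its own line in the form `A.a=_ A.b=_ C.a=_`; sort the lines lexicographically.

A.a=0 A.b=0 C.a=0
A.a=0 A.b=0 C.a=1
A.a=0 A.b=1 C.a=0
A.a=0 A.b=1 C.a=1
A.a=1 A.b=0 C.a=0
A.a=1 A.b=0 C.a=1
A.a=1 A.b=1 C.a=0
A.a=1 A.b=1 C.a=1
A.a=2 A.b=1 C.a=0
A.a=2 A.b=1 C.a=1

outcome vector order: (A.a,A.b,C.a)
|TSO outcomes| = 10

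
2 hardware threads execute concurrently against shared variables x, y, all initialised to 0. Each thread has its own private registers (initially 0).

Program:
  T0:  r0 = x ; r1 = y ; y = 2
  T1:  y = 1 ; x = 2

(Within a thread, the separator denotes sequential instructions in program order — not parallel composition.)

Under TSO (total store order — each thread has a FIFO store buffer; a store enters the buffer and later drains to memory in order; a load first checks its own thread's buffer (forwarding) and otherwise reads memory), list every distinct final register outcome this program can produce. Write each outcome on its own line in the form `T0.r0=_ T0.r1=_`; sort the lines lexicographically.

T0.r0=0 T0.r1=0
T0.r0=0 T0.r1=1
T0.r0=2 T0.r1=1

outcome vector order: (T0.r0,T0.r1)
|TSO outcomes| = 3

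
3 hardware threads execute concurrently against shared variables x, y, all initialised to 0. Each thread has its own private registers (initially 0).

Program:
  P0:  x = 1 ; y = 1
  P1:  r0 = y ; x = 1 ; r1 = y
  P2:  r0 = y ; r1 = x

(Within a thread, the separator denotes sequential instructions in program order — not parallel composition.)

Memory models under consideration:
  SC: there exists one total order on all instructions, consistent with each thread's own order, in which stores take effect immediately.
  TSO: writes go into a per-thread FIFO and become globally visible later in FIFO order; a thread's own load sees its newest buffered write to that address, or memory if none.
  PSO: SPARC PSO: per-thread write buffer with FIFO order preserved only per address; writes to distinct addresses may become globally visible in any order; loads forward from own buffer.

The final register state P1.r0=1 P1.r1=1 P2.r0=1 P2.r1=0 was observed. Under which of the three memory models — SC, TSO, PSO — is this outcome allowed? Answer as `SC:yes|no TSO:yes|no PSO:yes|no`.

SC:no TSO:no PSO:yes

outcome vector order: (P1.r0,P1.r1,P2.r0,P2.r1)
under SC → <0 0 0 0>, <0 0 0 1>, <0 0 1 1>, <0 1 0 0>, <0 1 0 1>, <0 1 1 1>, <1 1 0 0>, <1 1 0 1>, <1 1 1 1>
under TSO → <0 0 0 0>, <0 0 0 1>, <0 0 1 1>, <0 1 0 0>, <0 1 0 1>, <0 1 1 1>, <1 1 0 0>, <1 1 0 1>, <1 1 1 1>
under PSO → <0 0 0 0>, <0 0 0 1>, <0 0 1 0>, <0 0 1 1>, <0 1 0 0>, <0 1 0 1>, <0 1 1 0>, <0 1 1 1>, <1 1 0 0>, <1 1 0 1>, <1 1 1 0>, <1 1 1 1>
target <1 1 1 0> ∈ {PSO}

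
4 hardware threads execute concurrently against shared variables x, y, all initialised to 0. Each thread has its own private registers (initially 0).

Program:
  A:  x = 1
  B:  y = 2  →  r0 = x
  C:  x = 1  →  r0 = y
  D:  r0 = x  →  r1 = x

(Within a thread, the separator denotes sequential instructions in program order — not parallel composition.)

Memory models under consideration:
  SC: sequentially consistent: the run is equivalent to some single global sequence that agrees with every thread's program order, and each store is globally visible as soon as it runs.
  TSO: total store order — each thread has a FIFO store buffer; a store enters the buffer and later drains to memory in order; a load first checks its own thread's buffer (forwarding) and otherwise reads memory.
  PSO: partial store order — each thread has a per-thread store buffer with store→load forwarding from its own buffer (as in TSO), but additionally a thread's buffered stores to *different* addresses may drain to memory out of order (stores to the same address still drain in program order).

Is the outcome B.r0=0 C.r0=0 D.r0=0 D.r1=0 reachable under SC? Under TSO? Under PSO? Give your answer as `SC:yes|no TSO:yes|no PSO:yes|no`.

SC:no TSO:yes PSO:yes

outcome vector order: (B.r0,C.r0,D.r0,D.r1)
SC: 9 outcomes — {0/2/0/0, 0/2/0/1, 0/2/1/1, 1/0/0/0, 1/0/0/1, 1/0/1/1, 1/2/0/0, 1/2/0/1, 1/2/1/1}
TSO: 12 outcomes — {0/0/0/0, 0/0/0/1, 0/0/1/1, 0/2/0/0, 0/2/0/1, 0/2/1/1, 1/0/0/0, 1/0/0/1, 1/0/1/1, 1/2/0/0, 1/2/0/1, 1/2/1/1}
PSO: 12 outcomes — {0/0/0/0, 0/0/0/1, 0/0/1/1, 0/2/0/0, 0/2/0/1, 0/2/1/1, 1/0/0/0, 1/0/0/1, 1/0/1/1, 1/2/0/0, 1/2/0/1, 1/2/1/1}
target 0/0/0/0 ∈ {TSO,PSO}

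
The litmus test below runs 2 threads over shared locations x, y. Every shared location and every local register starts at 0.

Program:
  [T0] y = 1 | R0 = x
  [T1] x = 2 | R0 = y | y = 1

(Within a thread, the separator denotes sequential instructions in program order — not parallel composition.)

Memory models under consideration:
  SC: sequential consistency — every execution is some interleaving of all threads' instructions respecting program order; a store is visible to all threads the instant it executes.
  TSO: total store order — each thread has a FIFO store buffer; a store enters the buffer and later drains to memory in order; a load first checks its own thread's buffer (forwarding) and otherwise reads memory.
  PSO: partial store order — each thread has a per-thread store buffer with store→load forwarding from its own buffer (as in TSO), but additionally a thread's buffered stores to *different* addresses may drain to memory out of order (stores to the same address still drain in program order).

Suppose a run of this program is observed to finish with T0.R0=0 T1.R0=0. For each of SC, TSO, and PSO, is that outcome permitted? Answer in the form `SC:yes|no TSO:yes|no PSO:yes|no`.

SC:no TSO:yes PSO:yes

outcome vector order: (T0.R0,T1.R0)
SC (3): (0,1) (2,0) (2,1)
TSO (4): (0,0) (0,1) (2,0) (2,1)
PSO (4): (0,0) (0,1) (2,0) (2,1)
target (0,0) ∈ {TSO,PSO}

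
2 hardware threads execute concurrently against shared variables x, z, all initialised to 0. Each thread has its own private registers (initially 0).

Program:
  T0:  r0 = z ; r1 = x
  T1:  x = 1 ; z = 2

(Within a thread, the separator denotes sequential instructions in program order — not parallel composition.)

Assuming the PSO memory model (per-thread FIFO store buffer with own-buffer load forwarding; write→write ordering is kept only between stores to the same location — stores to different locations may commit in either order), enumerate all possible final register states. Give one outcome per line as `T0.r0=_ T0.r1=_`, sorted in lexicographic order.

T0.r0=0 T0.r1=0
T0.r0=0 T0.r1=1
T0.r0=2 T0.r1=0
T0.r0=2 T0.r1=1

outcome vector order: (T0.r0,T0.r1)
|PSO outcomes| = 4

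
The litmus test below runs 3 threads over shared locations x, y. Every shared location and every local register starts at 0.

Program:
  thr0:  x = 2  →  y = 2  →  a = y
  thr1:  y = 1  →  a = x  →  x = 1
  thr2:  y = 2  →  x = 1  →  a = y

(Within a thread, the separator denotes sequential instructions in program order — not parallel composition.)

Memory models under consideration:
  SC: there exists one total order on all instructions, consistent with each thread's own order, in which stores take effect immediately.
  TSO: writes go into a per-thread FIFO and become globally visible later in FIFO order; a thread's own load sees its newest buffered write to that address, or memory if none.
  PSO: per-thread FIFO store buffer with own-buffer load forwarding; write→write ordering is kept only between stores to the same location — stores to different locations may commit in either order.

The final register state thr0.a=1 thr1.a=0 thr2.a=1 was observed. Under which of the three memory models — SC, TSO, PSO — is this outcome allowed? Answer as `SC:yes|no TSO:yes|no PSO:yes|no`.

outcome vector order: (thr0.a,thr1.a,thr2.a)
under SC → 111, 112, 121, 122, 201, 202, 211, 212, 221, 222
under TSO → 101, 102, 111, 112, 121, 122, 201, 202, 211, 212, 221, 222
under PSO → 101, 102, 111, 112, 121, 122, 201, 202, 211, 212, 221, 222
target 101 ∈ {TSO,PSO}

SC:no TSO:yes PSO:yes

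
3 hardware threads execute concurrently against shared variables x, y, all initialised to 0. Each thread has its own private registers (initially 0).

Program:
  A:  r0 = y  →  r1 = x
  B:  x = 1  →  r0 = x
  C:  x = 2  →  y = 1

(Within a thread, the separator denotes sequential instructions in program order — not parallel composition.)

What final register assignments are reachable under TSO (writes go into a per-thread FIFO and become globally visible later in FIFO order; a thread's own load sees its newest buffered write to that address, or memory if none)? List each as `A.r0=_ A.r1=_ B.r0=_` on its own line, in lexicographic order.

A.r0=0 A.r1=0 B.r0=1
A.r0=0 A.r1=0 B.r0=2
A.r0=0 A.r1=1 B.r0=1
A.r0=0 A.r1=1 B.r0=2
A.r0=0 A.r1=2 B.r0=1
A.r0=0 A.r1=2 B.r0=2
A.r0=1 A.r1=1 B.r0=1
A.r0=1 A.r1=2 B.r0=1
A.r0=1 A.r1=2 B.r0=2

outcome vector order: (A.r0,A.r1,B.r0)
|TSO outcomes| = 9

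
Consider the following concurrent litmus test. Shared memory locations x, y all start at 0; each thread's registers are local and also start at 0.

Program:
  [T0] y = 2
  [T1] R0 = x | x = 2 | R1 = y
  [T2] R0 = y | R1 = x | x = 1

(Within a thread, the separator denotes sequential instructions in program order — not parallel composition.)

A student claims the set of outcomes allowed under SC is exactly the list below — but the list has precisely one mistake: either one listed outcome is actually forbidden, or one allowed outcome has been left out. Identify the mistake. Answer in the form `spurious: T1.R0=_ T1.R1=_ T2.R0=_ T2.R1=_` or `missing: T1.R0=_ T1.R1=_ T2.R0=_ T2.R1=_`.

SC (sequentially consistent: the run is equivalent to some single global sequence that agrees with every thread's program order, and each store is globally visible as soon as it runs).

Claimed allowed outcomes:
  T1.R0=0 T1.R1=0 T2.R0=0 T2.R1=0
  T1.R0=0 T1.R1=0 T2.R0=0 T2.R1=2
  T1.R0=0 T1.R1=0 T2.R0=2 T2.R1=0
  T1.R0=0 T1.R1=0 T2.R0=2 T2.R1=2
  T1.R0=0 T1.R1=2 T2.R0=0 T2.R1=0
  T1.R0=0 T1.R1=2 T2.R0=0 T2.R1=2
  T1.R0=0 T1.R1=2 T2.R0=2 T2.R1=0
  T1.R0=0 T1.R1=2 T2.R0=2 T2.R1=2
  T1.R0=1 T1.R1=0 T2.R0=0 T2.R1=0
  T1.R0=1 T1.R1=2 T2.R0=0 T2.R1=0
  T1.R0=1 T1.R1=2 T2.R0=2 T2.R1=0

spurious: T1.R0=0 T1.R1=0 T2.R0=2 T2.R1=0

outcome vector order: (T1.R0,T1.R1,T2.R0,T2.R1)
[SC] allowed = {0/0/0/0, 0/0/0/2, 0/0/2/2, 0/2/0/0, 0/2/0/2, 0/2/2/0, 0/2/2/2, 1/0/0/0, 1/2/0/0, 1/2/2/0}
claimed∖SC = {0/0/2/0}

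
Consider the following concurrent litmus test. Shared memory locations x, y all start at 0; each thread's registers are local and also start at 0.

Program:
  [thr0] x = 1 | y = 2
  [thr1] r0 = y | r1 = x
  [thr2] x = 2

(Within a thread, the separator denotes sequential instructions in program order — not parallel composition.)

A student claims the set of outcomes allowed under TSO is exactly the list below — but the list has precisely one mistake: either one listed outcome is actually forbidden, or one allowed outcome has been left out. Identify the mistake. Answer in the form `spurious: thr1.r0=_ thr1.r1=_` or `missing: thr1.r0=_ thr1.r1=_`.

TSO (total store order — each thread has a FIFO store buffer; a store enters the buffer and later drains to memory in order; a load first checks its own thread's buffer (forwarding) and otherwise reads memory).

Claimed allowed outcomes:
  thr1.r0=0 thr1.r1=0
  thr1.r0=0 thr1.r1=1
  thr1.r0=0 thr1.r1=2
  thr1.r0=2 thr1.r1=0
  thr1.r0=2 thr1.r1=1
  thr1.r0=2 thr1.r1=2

spurious: thr1.r0=2 thr1.r1=0

outcome vector order: (thr1.r0,thr1.r1)
[TSO] allowed = {0/0, 0/1, 0/2, 2/1, 2/2}
claimed∖TSO = {2/0}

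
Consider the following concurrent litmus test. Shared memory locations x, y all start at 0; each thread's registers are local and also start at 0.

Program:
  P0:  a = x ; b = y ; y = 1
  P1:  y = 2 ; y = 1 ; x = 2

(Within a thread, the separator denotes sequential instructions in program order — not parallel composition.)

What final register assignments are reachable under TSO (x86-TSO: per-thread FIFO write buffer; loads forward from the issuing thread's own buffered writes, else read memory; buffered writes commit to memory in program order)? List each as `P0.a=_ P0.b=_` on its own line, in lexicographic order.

P0.a=0 P0.b=0
P0.a=0 P0.b=1
P0.a=0 P0.b=2
P0.a=2 P0.b=1

outcome vector order: (P0.a,P0.b)
|TSO outcomes| = 4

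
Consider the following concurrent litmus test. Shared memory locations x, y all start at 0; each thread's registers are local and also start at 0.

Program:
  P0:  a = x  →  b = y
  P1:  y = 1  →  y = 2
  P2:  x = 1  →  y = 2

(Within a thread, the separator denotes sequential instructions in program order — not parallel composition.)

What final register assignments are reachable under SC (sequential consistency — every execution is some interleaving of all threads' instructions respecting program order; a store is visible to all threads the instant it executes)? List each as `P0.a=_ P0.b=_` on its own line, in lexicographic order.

P0.a=0 P0.b=0
P0.a=0 P0.b=1
P0.a=0 P0.b=2
P0.a=1 P0.b=0
P0.a=1 P0.b=1
P0.a=1 P0.b=2

outcome vector order: (P0.a,P0.b)
|SC outcomes| = 6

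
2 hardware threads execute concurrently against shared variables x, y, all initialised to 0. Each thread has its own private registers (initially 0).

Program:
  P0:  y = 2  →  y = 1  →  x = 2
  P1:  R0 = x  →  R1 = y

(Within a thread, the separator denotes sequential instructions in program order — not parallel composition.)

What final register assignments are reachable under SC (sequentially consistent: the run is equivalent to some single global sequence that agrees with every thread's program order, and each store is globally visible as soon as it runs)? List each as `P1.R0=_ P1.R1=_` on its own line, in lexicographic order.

P1.R0=0 P1.R1=0
P1.R0=0 P1.R1=1
P1.R0=0 P1.R1=2
P1.R0=2 P1.R1=1

outcome vector order: (P1.R0,P1.R1)
|SC outcomes| = 4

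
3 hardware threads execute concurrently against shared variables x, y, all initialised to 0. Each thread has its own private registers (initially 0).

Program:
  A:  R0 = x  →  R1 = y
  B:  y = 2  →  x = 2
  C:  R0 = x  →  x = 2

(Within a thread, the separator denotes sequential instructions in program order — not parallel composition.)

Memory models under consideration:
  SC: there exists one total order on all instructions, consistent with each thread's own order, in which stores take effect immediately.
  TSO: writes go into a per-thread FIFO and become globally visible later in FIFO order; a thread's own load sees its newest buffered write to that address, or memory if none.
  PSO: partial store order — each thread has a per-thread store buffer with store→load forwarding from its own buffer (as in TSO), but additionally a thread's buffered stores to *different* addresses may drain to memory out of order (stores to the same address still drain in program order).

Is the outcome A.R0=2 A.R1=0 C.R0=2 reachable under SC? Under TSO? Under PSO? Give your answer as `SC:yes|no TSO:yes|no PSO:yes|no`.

outcome vector order: (A.R0,A.R1,C.R0)
SC (7): 0/0/0; 0/0/2; 0/2/0; 0/2/2; 2/0/0; 2/2/0; 2/2/2
TSO (7): 0/0/0; 0/0/2; 0/2/0; 0/2/2; 2/0/0; 2/2/0; 2/2/2
PSO (8): 0/0/0; 0/0/2; 0/2/0; 0/2/2; 2/0/0; 2/0/2; 2/2/0; 2/2/2
target 2/0/2 ∈ {PSO}

SC:no TSO:no PSO:yes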